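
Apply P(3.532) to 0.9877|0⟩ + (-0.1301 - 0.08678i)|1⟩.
0.9877|0⟩ + (0.08729 + 0.1298i)|1⟩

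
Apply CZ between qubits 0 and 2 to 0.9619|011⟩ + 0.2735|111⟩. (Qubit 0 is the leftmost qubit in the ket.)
0.9619|011⟩ - 0.2735|111⟩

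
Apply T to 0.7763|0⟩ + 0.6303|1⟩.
0.7763|0⟩ + (0.4457 + 0.4457i)|1⟩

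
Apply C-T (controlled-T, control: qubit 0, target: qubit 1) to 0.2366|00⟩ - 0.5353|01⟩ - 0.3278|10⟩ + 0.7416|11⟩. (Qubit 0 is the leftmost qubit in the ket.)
0.2366|00⟩ - 0.5353|01⟩ - 0.3278|10⟩ + (0.5244 + 0.5244i)|11⟩

C-T leaves the control-|0⟩ kets |00⟩, |01⟩ unchanged and applies T to qubit 1 on the control-|1⟩ pair (|10⟩, |11⟩).
T = [[1, 0], [0, (1/√2 + (1/√2)i)]].
With a = amp(|10⟩) = -0.3278 and b = amp(|11⟩) = 0.7416:
new amp(|10⟩) = (1)·a = -0.3278
new amp(|11⟩) = (1/√2 + (1/√2)i)·b = (0.5244 + 0.5244i)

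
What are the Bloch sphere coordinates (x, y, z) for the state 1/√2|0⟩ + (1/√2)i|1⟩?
(0, 1, 0)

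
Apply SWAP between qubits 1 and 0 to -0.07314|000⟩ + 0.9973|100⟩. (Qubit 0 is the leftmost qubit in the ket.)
-0.07314|000⟩ + 0.9973|010⟩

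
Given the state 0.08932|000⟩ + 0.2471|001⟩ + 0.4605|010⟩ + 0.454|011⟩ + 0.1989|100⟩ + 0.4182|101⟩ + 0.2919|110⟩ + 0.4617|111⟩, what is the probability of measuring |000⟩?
0.007978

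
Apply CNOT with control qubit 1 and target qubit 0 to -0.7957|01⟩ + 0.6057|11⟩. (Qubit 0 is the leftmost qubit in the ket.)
0.6057|01⟩ - 0.7957|11⟩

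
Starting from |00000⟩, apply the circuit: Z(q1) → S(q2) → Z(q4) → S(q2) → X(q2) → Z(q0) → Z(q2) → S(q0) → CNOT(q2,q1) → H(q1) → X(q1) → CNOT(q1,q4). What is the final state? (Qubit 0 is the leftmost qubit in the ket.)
1/√2|00100⟩ - 1/√2|01101⟩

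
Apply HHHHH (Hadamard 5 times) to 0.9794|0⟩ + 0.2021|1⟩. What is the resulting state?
0.8354|0⟩ + 0.5496|1⟩

H² = I, so H^5 = H: a single Hadamard. With (a, b) = (0.9794, 0.2021), H gives ((a + b)/√2, (a − b)/√2) = (0.8354, 0.5496).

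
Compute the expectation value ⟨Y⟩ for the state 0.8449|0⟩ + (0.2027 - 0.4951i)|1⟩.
-0.8366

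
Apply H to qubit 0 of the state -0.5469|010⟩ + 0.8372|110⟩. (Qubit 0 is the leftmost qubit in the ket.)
0.2053|010⟩ - 0.9787|110⟩

H on qubit 0 mixes each pair of kets that differ only in qubit 0: amplitudes (a, b) of (|…0…⟩, |…1…⟩) become ((a + b)/√2, (a − b)/√2). Kets absent from the input have amplitude 0.
(|010⟩, |110⟩): (a, b) = (-0.5469, 0.8372) → (0.2053, -0.9787)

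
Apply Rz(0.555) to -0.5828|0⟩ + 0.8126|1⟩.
(-0.5605 + 0.1597i)|0⟩ + (0.7815 + 0.2226i)|1⟩

Rz(0.555) = [[e^(−iθ/2), 0], [0, e^(iθ/2)]] with e^(±iθ/2) = cos(θ/2) ± i·sin(θ/2); θ = 0.555, cos(θ/2) ≈ 0.961743, sin(θ/2) ≈ 0.273952.
With a = amp(|0⟩) = -0.5828 and b = amp(|1⟩) = 0.8126:
new amp(|0⟩) = (0.961743 - 0.273952i)·a = (-0.5605 + 0.1597i)
new amp(|1⟩) = (0.961743 + 0.273952i)·b = (0.7815 + 0.2226i)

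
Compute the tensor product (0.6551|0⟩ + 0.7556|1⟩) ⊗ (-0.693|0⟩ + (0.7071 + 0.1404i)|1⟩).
-0.454|00⟩ + (0.4632 + 0.09198i)|01⟩ - 0.5236|10⟩ + (0.5343 + 0.1061i)|11⟩

amp(|b₁b₂…⟩) = product of the factor amplitudes for bits b₁, b₂, …; only kets whose every factor amplitude is nonzero survive.
|00⟩: (0.6551)(-0.693) = -0.454
|01⟩: (0.6551)(0.7071 + 0.1404i) = (0.4632 + 0.09198i)
|10⟩: (0.7556)(-0.693) = -0.5236
|11⟩: (0.7556)(0.7071 + 0.1404i) = (0.5343 + 0.1061i)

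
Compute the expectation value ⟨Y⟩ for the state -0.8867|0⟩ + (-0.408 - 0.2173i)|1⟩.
0.3854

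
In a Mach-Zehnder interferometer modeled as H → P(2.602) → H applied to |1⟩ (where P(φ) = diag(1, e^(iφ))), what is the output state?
(0.929 - 0.2569i)|0⟩ + (0.07104 + 0.2569i)|1⟩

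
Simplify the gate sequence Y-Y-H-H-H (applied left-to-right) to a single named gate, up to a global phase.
H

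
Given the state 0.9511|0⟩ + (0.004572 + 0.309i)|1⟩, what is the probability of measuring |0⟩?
0.9046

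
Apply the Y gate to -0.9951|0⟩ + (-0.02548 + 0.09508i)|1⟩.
(0.09508 + 0.02548i)|0⟩ - 0.9951i|1⟩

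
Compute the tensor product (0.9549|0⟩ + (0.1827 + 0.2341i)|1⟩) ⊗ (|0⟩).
0.9549|00⟩ + (0.1827 + 0.2341i)|10⟩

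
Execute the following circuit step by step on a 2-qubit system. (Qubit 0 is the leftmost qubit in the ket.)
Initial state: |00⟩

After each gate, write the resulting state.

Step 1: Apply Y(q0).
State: i|10⟩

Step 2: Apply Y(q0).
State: |00⟩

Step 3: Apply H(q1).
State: 1/√2|00⟩ + 1/√2|01⟩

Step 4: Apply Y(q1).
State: -(1/√2)i|00⟩ + (1/√2)i|01⟩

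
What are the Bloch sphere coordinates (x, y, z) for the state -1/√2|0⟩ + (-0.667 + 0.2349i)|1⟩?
(0.9433, -0.3322, -0.00006701)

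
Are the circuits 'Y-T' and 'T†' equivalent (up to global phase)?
No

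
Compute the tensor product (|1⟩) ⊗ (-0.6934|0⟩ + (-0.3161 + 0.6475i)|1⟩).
-0.6934|10⟩ + (-0.3161 + 0.6475i)|11⟩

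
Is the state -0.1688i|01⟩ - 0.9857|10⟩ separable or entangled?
Entangled

Writing the state as a|00⟩ + b|01⟩ + c|10⟩ + d|11⟩, it is a product state iff ad − bc = 0.
Here (a, b, c, d) = (0, -0.1688i, -0.9857, 0): ad − bc = (0)(0) − (-0.1688i)(-0.9857) = -0.1664i ≠ 0, so the state is entangled.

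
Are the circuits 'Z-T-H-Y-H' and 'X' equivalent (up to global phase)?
No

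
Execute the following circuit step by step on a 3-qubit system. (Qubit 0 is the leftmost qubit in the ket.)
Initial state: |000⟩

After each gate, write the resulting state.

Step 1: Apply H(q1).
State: 1/√2|000⟩ + 1/√2|010⟩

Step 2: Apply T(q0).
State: 1/√2|000⟩ + 1/√2|010⟩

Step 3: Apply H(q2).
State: 1/2|000⟩ + 1/2|001⟩ + 1/2|010⟩ + 1/2|011⟩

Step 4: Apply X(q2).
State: 1/2|000⟩ + 1/2|001⟩ + 1/2|010⟩ + 1/2|011⟩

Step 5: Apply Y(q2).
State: -(1/2)i|000⟩ + (1/2)i|001⟩ - (1/2)i|010⟩ + (1/2)i|011⟩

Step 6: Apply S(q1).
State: -(1/2)i|000⟩ + (1/2)i|001⟩ + 1/2|010⟩ - 1/2|011⟩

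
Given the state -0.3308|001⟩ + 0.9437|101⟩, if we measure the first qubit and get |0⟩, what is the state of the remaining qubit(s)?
-|01⟩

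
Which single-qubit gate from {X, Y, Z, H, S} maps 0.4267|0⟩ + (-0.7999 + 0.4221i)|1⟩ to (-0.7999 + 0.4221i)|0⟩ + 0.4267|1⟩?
X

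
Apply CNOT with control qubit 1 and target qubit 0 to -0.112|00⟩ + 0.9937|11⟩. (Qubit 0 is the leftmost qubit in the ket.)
-0.112|00⟩ + 0.9937|01⟩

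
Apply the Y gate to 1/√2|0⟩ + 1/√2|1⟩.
-(1/√2)i|0⟩ + (1/√2)i|1⟩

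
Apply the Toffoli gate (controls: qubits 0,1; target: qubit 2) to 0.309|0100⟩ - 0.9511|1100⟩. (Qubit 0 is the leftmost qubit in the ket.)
0.309|0100⟩ - 0.9511|1110⟩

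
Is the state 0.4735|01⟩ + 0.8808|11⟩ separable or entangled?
Separable

Writing the state as a|00⟩ + b|01⟩ + c|10⟩ + d|11⟩, it is a product state iff ad − bc = 0.
Here (a, b, c, d) = (0, 0.4735, 0, 0.8808): ad − bc = (0)(0.8808) − (0.4735)(0) = 0, so the state is separable.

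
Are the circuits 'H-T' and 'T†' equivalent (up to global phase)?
No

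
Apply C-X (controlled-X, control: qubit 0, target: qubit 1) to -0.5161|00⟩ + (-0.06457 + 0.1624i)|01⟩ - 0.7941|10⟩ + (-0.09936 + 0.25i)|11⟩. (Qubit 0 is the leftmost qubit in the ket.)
-0.5161|00⟩ + (-0.06457 + 0.1624i)|01⟩ + (-0.09936 + 0.25i)|10⟩ - 0.7941|11⟩

C-X leaves the control-|0⟩ kets |00⟩, |01⟩ unchanged and applies X to qubit 1 on the control-|1⟩ pair (|10⟩, |11⟩).
X = [[0, 1], [1, 0]].
With a = amp(|10⟩) = -0.7941 and b = amp(|11⟩) = (-0.09936 + 0.25i):
new amp(|10⟩) = (1)·b = (-0.09936 + 0.25i)
new amp(|11⟩) = (1)·a = -0.7941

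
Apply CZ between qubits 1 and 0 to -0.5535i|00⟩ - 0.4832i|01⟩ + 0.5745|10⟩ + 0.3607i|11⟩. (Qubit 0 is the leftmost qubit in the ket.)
-0.5535i|00⟩ - 0.4832i|01⟩ + 0.5745|10⟩ - 0.3607i|11⟩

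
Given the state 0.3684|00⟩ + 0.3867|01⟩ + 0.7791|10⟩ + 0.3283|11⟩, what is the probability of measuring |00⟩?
0.1357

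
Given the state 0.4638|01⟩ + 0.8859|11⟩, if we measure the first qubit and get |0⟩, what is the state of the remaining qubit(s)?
|1⟩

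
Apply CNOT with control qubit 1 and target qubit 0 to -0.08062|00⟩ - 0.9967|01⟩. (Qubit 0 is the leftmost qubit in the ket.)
-0.08062|00⟩ - 0.9967|11⟩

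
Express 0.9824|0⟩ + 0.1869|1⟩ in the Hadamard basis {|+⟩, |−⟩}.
0.8268|+⟩ + 0.5625|−⟩

With |ψ⟩ = α|0⟩ + β|1⟩, the Hadamard-basis coefficients are ⟨+|ψ⟩ = (α + β)/√2 and ⟨−|ψ⟩ = (α − β)/√2.
Here α = 0.9824, β = 0.1869: (α + β)/√2 = 0.8268, (α − β)/√2 = 0.5625.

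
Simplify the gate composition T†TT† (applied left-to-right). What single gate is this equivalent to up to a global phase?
T†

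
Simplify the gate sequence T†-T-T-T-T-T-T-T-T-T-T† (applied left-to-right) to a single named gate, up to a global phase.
T†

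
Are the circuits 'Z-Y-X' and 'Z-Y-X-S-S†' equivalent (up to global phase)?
Yes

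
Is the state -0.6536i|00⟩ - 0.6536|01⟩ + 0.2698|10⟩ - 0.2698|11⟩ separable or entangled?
Entangled

Writing the state as a|00⟩ + b|01⟩ + c|10⟩ + d|11⟩, it is a product state iff ad − bc = 0.
Here (a, b, c, d) = (-0.6536i, -0.6536, 0.2698, -0.2698): ad − bc = (-0.6536i)(-0.2698) − (-0.6536)(0.2698) = (0.1763 + 0.1763i) ≠ 0, so the state is entangled.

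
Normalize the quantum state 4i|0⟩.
i|0⟩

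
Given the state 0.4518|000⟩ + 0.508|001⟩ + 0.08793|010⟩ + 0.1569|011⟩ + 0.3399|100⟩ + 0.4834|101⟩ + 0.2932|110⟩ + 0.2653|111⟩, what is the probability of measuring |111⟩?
0.07038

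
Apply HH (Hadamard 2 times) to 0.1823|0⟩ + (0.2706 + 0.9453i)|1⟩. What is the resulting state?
0.1823|0⟩ + (0.2706 + 0.9453i)|1⟩

H² = I, so an even number of Hadamards cancels: H^2 = I and the state is unchanged.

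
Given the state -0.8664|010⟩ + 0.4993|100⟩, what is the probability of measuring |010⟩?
0.7506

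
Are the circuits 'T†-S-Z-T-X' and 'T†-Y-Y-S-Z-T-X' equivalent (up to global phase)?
Yes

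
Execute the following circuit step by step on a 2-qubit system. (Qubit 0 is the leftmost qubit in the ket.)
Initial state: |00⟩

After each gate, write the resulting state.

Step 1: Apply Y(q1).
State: i|01⟩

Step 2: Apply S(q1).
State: -|01⟩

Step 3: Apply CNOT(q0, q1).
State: -|01⟩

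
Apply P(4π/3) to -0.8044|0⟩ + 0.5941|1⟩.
-0.8044|0⟩ + (-0.2971 - 0.5145i)|1⟩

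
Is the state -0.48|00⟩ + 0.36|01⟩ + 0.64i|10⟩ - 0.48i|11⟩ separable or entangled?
Separable

Writing the state as a|00⟩ + b|01⟩ + c|10⟩ + d|11⟩, it is a product state iff ad − bc = 0.
Here (a, b, c, d) = (-0.48, 0.36, 0.64i, -0.48i): ad − bc = (-0.48)(-0.48i) − (0.36)(0.64i) = 0, so the state is separable.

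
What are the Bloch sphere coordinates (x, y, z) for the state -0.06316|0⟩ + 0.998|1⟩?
(-0.1261, 0, -0.992)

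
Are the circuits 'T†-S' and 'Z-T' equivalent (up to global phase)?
No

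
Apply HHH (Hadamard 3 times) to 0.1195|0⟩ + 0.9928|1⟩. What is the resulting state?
0.7865|0⟩ - 0.6175|1⟩

H² = I, so H^3 = H: a single Hadamard. With (a, b) = (0.1195, 0.9928), H gives ((a + b)/√2, (a − b)/√2) = (0.7865, -0.6175).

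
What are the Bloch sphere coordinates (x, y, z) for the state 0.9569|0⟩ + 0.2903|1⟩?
(0.5556, 0, 0.8314)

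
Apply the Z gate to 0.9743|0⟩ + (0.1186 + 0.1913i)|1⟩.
0.9743|0⟩ + (-0.1186 - 0.1913i)|1⟩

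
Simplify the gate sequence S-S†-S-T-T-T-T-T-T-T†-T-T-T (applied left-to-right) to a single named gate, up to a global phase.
S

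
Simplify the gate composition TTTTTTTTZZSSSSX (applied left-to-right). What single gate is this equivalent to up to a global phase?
X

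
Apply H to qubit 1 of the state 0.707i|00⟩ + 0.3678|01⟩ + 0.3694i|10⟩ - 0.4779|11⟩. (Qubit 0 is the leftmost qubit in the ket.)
(0.2601 + 0.4999i)|00⟩ + (-0.2601 + 0.4999i)|01⟩ + (-0.3379 + 0.2612i)|10⟩ + (0.3379 + 0.2612i)|11⟩

H on qubit 1 mixes each pair of kets that differ only in qubit 1: amplitudes (a, b) of (|…0…⟩, |…1…⟩) become ((a + b)/√2, (a − b)/√2). Kets absent from the input have amplitude 0.
(|00⟩, |01⟩): (a, b) = (0.707i, 0.3678) → ((0.2601 + 0.4999i), (-0.2601 + 0.4999i))
(|10⟩, |11⟩): (a, b) = (0.3694i, -0.4779) → ((-0.3379 + 0.2612i), (0.3379 + 0.2612i))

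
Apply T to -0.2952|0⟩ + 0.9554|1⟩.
-0.2952|0⟩ + (0.6756 + 0.6756i)|1⟩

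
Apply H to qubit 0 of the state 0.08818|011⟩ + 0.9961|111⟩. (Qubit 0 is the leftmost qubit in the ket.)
0.7667|011⟩ - 0.642|111⟩

H on qubit 0 mixes each pair of kets that differ only in qubit 0: amplitudes (a, b) of (|…0…⟩, |…1…⟩) become ((a + b)/√2, (a − b)/√2). Kets absent from the input have amplitude 0.
(|011⟩, |111⟩): (a, b) = (0.08818, 0.9961) → (0.7667, -0.642)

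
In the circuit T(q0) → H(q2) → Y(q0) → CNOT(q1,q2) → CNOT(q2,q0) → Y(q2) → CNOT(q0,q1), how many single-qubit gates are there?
4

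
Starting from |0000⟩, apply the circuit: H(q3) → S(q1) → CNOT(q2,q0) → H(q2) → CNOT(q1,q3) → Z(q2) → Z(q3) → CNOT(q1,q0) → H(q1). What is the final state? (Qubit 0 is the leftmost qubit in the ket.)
1/√8|0000⟩ - 1/√8|0001⟩ - 1/√8|0010⟩ + 1/√8|0011⟩ + 1/√8|0100⟩ - 1/√8|0101⟩ - 1/√8|0110⟩ + 1/√8|0111⟩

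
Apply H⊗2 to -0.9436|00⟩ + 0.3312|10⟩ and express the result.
-0.3062|00⟩ - 0.3062|01⟩ - 0.6374|10⟩ - 0.6374|11⟩

H⊗2 gives amp(|y⟩) = (1/2) Σ_x (−1)^(x·y) amp(|x⟩), where x·y is the number of positions in which both x and y have a 1.
|00⟩: (-0.9436 + 0.3312)/2 = -0.3062
|01⟩: (-0.9436 + 0.3312)/2 = -0.3062
|10⟩: (-0.9436 - 0.3312)/2 = -0.6374
|11⟩: (-0.9436 - 0.3312)/2 = -0.6374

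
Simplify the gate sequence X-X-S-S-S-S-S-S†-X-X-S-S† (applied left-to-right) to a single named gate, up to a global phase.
I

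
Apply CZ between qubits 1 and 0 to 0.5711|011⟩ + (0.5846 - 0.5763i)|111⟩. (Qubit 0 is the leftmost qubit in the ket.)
0.5711|011⟩ + (-0.5846 + 0.5763i)|111⟩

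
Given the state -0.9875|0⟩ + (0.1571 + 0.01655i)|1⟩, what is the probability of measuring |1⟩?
0.02495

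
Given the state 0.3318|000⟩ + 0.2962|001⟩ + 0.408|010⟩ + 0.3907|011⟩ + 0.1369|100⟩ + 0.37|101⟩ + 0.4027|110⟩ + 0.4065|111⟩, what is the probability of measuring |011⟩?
0.1526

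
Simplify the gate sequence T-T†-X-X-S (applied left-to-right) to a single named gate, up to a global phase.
S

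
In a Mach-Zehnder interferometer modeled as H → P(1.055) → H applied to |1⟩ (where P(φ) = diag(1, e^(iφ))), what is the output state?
(0.2534 - 0.435i)|0⟩ + (0.7466 + 0.435i)|1⟩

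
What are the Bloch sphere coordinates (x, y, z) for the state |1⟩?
(0, 0, -1)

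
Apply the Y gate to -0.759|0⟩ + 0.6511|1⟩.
-0.6511i|0⟩ - 0.759i|1⟩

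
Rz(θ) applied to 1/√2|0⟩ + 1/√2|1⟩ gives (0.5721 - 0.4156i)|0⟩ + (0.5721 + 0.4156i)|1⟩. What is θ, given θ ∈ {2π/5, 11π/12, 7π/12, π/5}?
2π/5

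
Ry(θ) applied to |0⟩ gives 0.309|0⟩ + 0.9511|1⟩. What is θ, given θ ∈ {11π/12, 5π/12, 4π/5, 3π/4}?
4π/5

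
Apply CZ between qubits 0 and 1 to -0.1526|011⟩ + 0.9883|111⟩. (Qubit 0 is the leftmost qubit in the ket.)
-0.1526|011⟩ - 0.9883|111⟩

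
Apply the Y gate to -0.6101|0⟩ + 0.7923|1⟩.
-0.7923i|0⟩ - 0.6101i|1⟩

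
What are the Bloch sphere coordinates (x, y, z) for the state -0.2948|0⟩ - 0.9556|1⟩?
(0.5634, 0, -0.8263)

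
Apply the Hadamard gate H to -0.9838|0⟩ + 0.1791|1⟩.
-0.569|0⟩ - 0.8223|1⟩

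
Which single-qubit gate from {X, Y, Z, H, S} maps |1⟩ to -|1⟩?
Z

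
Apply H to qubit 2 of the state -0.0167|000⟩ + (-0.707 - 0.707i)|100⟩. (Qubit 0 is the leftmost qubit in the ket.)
-0.01181|000⟩ - 0.01181|001⟩ + (-0.4999 - 0.4999i)|100⟩ + (-0.4999 - 0.4999i)|101⟩

H on qubit 2 mixes each pair of kets that differ only in qubit 2: amplitudes (a, b) of (|…0…⟩, |…1…⟩) become ((a + b)/√2, (a − b)/√2). Kets absent from the input have amplitude 0.
(|000⟩, |001⟩): (a, b) = (-0.0167, 0) → (-0.01181, -0.01181)
(|100⟩, |101⟩): (a, b) = ((-0.707 - 0.707i), 0) → ((-0.4999 - 0.4999i), (-0.4999 - 0.4999i))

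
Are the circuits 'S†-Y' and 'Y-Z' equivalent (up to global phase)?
No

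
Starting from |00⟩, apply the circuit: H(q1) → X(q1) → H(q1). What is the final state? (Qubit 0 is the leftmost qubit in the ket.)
|00⟩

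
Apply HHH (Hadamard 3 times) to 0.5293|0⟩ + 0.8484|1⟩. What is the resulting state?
0.9742|0⟩ - 0.2256|1⟩

H² = I, so H^3 = H: a single Hadamard. With (a, b) = (0.5293, 0.8484), H gives ((a + b)/√2, (a − b)/√2) = (0.9742, -0.2256).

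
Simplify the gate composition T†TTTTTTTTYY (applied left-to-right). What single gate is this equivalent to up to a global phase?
T†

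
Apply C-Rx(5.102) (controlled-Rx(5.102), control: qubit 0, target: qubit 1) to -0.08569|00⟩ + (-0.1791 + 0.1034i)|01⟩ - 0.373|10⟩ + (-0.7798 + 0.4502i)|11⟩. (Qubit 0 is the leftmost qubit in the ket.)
-0.08569|00⟩ + (-0.1791 + 0.1034i)|01⟩ + (0.5605 + 0.4342i)|10⟩ + (0.6477 - 0.1662i)|11⟩

C-Rx(5.102) leaves the control-|0⟩ kets |00⟩, |01⟩ unchanged and applies Rx(5.102) to qubit 1 on the control-|1⟩ pair (|10⟩, |11⟩).
Rx(5.102) = [[cos(θ/2), −i·sin(θ/2)], [−i·sin(θ/2), cos(θ/2)]]; θ = 5.102, cos(θ/2) ≈ -0.830611, sin(θ/2) ≈ 0.556853.
With a = amp(|10⟩) = -0.373 and b = amp(|11⟩) = (-0.7798 + 0.4502i):
new amp(|10⟩) = (-0.830611)·a + (-0.556853i)·b = (0.5605 + 0.4342i)
new amp(|11⟩) = (-0.556853i)·a + (-0.830611)·b = (0.6477 - 0.1662i)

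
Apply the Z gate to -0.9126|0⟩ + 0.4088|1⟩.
-0.9126|0⟩ - 0.4088|1⟩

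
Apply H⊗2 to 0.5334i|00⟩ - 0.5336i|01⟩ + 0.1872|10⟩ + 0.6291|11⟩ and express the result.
(0.4082 - 0.0001i)|00⟩ + (-0.221 + 0.5335i)|01⟩ + (-0.4082 - 0.0001i)|10⟩ + (0.221 + 0.5335i)|11⟩

H⊗2 gives amp(|y⟩) = (1/2) Σ_x (−1)^(x·y) amp(|x⟩), where x·y is the number of positions in which both x and y have a 1.
|00⟩: (0.5334i - 0.5336i + 0.1872 + 0.6291)/2 = (0.4082 - 0.0001i)
|01⟩: (0.5334i + 0.5336i + 0.1872 - 0.6291)/2 = (-0.221 + 0.5335i)
|10⟩: (0.5334i - 0.5336i - 0.1872 - 0.6291)/2 = (-0.4082 - 0.0001i)
|11⟩: (0.5334i + 0.5336i - 0.1872 + 0.6291)/2 = (0.221 + 0.5335i)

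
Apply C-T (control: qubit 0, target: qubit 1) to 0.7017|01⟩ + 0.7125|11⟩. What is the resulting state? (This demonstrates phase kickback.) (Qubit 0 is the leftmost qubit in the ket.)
0.7017|01⟩ + (0.5038 + 0.5038i)|11⟩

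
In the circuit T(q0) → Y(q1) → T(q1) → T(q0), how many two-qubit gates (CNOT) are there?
0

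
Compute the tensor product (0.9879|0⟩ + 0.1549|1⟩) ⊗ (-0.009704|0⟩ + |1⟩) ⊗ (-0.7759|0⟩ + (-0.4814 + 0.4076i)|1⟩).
0.007438|000⟩ + (0.004615 - 0.003907i)|001⟩ - 0.7665|010⟩ + (-0.4756 + 0.4027i)|011⟩ + 0.001166|100⟩ + (0.0007236 - 0.0006127i)|101⟩ - 0.1202|110⟩ + (-0.07457 + 0.06314i)|111⟩

amp(|b₁b₂…⟩) = product of the factor amplitudes for bits b₁, b₂, …; only kets whose every factor amplitude is nonzero survive.
|000⟩: (0.9879)(-0.009704)(-0.7759) = 0.007438
|001⟩: (0.9879)(-0.009704)(-0.4814 + 0.4076i) = (0.004615 - 0.003907i)
|010⟩: (0.9879)(1)(-0.7759) = -0.7665
|011⟩: (0.9879)(1)(-0.4814 + 0.4076i) = (-0.4756 + 0.4027i)
|100⟩: (0.1549)(-0.009704)(-0.7759) = 0.001166
|101⟩: (0.1549)(-0.009704)(-0.4814 + 0.4076i) = (0.0007236 - 0.0006127i)
|110⟩: (0.1549)(1)(-0.7759) = -0.1202
|111⟩: (0.1549)(1)(-0.4814 + 0.4076i) = (-0.07457 + 0.06314i)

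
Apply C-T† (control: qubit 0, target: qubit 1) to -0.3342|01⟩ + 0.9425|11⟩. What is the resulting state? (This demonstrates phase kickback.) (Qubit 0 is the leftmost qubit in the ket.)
-0.3342|01⟩ + (0.6664 - 0.6664i)|11⟩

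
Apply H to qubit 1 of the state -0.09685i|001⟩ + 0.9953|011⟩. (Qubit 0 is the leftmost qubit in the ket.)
(0.7038 - 0.06848i)|001⟩ + (-0.7038 - 0.06848i)|011⟩

H on qubit 1 mixes each pair of kets that differ only in qubit 1: amplitudes (a, b) of (|…0…⟩, |…1…⟩) become ((a + b)/√2, (a − b)/√2). Kets absent from the input have amplitude 0.
(|001⟩, |011⟩): (a, b) = (-0.09685i, 0.9953) → ((0.7038 - 0.06848i), (-0.7038 - 0.06848i))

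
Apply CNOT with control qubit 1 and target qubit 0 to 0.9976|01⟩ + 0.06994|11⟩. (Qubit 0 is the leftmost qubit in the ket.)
0.06994|01⟩ + 0.9976|11⟩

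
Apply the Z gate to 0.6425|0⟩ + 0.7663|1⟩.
0.6425|0⟩ - 0.7663|1⟩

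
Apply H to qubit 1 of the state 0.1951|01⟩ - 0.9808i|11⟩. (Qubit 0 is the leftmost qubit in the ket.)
0.138|00⟩ - 0.138|01⟩ - 0.6935i|10⟩ + 0.6935i|11⟩

H on qubit 1 mixes each pair of kets that differ only in qubit 1: amplitudes (a, b) of (|…0…⟩, |…1…⟩) become ((a + b)/√2, (a − b)/√2). Kets absent from the input have amplitude 0.
(|00⟩, |01⟩): (a, b) = (0, 0.1951) → (0.138, -0.138)
(|10⟩, |11⟩): (a, b) = (0, -0.9808i) → (-0.6935i, 0.6935i)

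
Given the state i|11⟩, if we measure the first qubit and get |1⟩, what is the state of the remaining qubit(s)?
i|1⟩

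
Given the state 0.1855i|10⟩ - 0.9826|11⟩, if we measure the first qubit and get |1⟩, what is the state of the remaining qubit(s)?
0.1855i|0⟩ - 0.9826|1⟩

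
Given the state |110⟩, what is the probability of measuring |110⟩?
1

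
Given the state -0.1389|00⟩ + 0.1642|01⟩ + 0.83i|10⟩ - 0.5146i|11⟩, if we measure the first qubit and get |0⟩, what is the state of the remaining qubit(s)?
-0.6458|0⟩ + 0.7635|1⟩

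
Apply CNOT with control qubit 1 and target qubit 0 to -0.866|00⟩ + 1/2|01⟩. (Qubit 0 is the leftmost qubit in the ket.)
-0.866|00⟩ + 1/2|11⟩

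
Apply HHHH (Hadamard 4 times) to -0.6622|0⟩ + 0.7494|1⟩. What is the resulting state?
-0.6622|0⟩ + 0.7494|1⟩

H² = I, so an even number of Hadamards cancels: H^4 = I and the state is unchanged.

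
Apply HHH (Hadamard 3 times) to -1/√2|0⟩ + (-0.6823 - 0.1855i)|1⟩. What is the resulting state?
(-0.9825 - 0.1312i)|0⟩ + (-0.01754 + 0.1312i)|1⟩

H² = I, so H^3 = H: a single Hadamard. With (a, b) = (-1/√2, (-0.6823 - 0.1855i)), H gives ((a + b)/√2, (a − b)/√2) = ((-0.9825 - 0.1312i), (-0.01754 + 0.1312i)).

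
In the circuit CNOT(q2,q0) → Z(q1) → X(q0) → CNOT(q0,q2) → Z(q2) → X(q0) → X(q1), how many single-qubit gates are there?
5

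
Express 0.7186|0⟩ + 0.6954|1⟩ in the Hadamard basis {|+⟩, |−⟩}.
0.9998|+⟩ + 0.0164|−⟩

With |ψ⟩ = α|0⟩ + β|1⟩, the Hadamard-basis coefficients are ⟨+|ψ⟩ = (α + β)/√2 and ⟨−|ψ⟩ = (α − β)/√2.
Here α = 0.7186, β = 0.6954: (α + β)/√2 = 0.9998, (α − β)/√2 = 0.0164.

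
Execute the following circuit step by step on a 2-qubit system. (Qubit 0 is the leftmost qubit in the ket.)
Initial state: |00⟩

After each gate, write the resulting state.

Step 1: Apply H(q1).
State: 1/√2|00⟩ + 1/√2|01⟩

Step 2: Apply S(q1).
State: 1/√2|00⟩ + (1/√2)i|01⟩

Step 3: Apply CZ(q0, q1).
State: 1/√2|00⟩ + (1/√2)i|01⟩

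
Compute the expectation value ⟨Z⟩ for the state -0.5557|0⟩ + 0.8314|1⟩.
-0.3824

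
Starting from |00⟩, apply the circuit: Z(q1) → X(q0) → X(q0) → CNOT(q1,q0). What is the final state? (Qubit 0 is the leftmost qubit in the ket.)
|00⟩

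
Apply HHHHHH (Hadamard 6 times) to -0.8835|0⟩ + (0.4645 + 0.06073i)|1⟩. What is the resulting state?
-0.8835|0⟩ + (0.4645 + 0.06073i)|1⟩

H² = I, so an even number of Hadamards cancels: H^6 = I and the state is unchanged.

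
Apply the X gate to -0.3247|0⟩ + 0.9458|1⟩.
0.9458|0⟩ - 0.3247|1⟩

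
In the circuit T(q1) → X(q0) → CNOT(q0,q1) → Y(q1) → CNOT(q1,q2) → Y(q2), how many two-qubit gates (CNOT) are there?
2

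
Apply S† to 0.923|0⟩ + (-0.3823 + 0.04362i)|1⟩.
0.923|0⟩ + (0.04362 + 0.3823i)|1⟩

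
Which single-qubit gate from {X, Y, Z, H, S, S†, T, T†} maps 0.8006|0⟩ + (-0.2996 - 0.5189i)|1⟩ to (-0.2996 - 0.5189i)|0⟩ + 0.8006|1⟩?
X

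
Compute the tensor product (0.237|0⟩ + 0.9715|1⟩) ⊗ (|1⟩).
0.237|01⟩ + 0.9715|11⟩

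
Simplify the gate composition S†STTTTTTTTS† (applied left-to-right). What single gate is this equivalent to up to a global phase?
S†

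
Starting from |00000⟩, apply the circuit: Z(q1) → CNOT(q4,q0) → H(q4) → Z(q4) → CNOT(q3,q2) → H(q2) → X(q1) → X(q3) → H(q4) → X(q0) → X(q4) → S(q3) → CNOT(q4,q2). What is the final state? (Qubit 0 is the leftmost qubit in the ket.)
(1/√2)i|11010⟩ + (1/√2)i|11110⟩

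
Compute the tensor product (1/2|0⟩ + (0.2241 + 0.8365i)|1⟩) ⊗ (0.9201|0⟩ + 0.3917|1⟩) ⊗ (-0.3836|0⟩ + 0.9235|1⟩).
-0.1765|000⟩ + 0.4249|001⟩ - 0.07513|010⟩ + 0.1809|011⟩ + (-0.0791 - 0.2952i)|100⟩ + (0.1904 + 0.7108i)|101⟩ + (-0.03367 - 0.1257i)|110⟩ + (0.08106 + 0.3026i)|111⟩

amp(|b₁b₂…⟩) = product of the factor amplitudes for bits b₁, b₂, …; only kets whose every factor amplitude is nonzero survive.
|000⟩: (1/2)(0.9201)(-0.3836) = -0.1765
|001⟩: (1/2)(0.9201)(0.9235) = 0.4249
|010⟩: (1/2)(0.3917)(-0.3836) = -0.07513
|011⟩: (1/2)(0.3917)(0.9235) = 0.1809
|100⟩: (0.2241 + 0.8365i)(0.9201)(-0.3836) = (-0.0791 - 0.2952i)
|101⟩: (0.2241 + 0.8365i)(0.9201)(0.9235) = (0.1904 + 0.7108i)
|110⟩: (0.2241 + 0.8365i)(0.3917)(-0.3836) = (-0.03367 - 0.1257i)
|111⟩: (0.2241 + 0.8365i)(0.3917)(0.9235) = (0.08106 + 0.3026i)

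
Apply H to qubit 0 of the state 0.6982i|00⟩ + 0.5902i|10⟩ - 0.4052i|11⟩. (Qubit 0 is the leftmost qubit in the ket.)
0.911i|00⟩ - 0.2865i|01⟩ + 0.07637i|10⟩ + 0.2865i|11⟩

H on qubit 0 mixes each pair of kets that differ only in qubit 0: amplitudes (a, b) of (|…0…⟩, |…1…⟩) become ((a + b)/√2, (a − b)/√2). Kets absent from the input have amplitude 0.
(|00⟩, |10⟩): (a, b) = (0.6982i, 0.5902i) → (0.911i, 0.07637i)
(|01⟩, |11⟩): (a, b) = (0, -0.4052i) → (-0.2865i, 0.2865i)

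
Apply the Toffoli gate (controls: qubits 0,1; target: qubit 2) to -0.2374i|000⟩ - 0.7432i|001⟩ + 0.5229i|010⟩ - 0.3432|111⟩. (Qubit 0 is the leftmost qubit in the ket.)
-0.2374i|000⟩ - 0.7432i|001⟩ + 0.5229i|010⟩ - 0.3432|110⟩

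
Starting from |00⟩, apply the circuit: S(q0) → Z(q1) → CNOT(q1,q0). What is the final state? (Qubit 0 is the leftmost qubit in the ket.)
|00⟩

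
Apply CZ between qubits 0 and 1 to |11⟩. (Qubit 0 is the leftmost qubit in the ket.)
-|11⟩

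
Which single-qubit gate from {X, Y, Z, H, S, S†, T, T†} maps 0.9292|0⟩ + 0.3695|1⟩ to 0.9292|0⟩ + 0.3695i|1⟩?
S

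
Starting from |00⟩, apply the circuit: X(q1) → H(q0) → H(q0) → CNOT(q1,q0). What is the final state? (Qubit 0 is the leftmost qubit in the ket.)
|11⟩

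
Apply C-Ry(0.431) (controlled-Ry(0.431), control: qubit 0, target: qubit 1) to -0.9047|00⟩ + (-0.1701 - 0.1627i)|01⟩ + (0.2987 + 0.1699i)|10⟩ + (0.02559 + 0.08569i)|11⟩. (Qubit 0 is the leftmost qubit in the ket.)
-0.9047|00⟩ + (-0.1701 - 0.1627i)|01⟩ + (0.2863 + 0.1476i)|10⟩ + (0.08887 + 0.12i)|11⟩

C-Ry(0.431) leaves the control-|0⟩ kets |00⟩, |01⟩ unchanged and applies Ry(0.431) to qubit 1 on the control-|1⟩ pair (|10⟩, |11⟩).
Ry(0.431) = [[cos(θ/2), −sin(θ/2)], [sin(θ/2), cos(θ/2)]]; θ = 0.431, cos(θ/2) ≈ 0.97687, sin(θ/2) ≈ 0.213836.
With a = amp(|10⟩) = (0.2987 + 0.1699i) and b = amp(|11⟩) = (0.02559 + 0.08569i):
new amp(|10⟩) = (0.97687)·a + (-0.213836)·b = (0.2863 + 0.1476i)
new amp(|11⟩) = (0.213836)·a + (0.97687)·b = (0.08887 + 0.12i)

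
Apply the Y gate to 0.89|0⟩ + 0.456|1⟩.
-0.456i|0⟩ + 0.89i|1⟩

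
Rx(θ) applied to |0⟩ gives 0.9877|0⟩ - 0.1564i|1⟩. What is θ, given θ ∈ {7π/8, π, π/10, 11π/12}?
π/10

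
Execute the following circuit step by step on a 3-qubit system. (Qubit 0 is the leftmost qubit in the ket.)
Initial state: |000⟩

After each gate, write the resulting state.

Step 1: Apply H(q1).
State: 1/√2|000⟩ + 1/√2|010⟩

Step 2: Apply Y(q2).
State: (1/√2)i|001⟩ + (1/√2)i|011⟩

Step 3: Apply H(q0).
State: (1/2)i|001⟩ + (1/2)i|011⟩ + (1/2)i|101⟩ + (1/2)i|111⟩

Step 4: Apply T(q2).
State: (-1/√8 + (1/√8)i)|001⟩ + (-1/√8 + (1/√8)i)|011⟩ + (-1/√8 + (1/√8)i)|101⟩ + (-1/√8 + (1/√8)i)|111⟩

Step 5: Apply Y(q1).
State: (1/√8 + (1/√8)i)|001⟩ + (-1/√8 - (1/√8)i)|011⟩ + (1/√8 + (1/√8)i)|101⟩ + (-1/√8 - (1/√8)i)|111⟩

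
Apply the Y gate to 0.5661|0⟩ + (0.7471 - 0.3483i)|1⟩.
(-0.3483 - 0.7471i)|0⟩ + 0.5661i|1⟩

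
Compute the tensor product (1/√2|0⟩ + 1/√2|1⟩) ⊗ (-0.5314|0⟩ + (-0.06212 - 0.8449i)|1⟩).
-0.3758|00⟩ + (-0.04393 - 0.5974i)|01⟩ - 0.3758|10⟩ + (-0.04393 - 0.5974i)|11⟩

amp(|b₁b₂…⟩) = product of the factor amplitudes for bits b₁, b₂, …; only kets whose every factor amplitude is nonzero survive.
|00⟩: (1/√2)(-0.5314) = -0.3758
|01⟩: (1/√2)(-0.06212 - 0.8449i) = (-0.04393 - 0.5974i)
|10⟩: (1/√2)(-0.5314) = -0.3758
|11⟩: (1/√2)(-0.06212 - 0.8449i) = (-0.04393 - 0.5974i)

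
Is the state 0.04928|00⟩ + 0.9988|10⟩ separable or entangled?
Separable

Writing the state as a|00⟩ + b|01⟩ + c|10⟩ + d|11⟩, it is a product state iff ad − bc = 0.
Here (a, b, c, d) = (0.04928, 0, 0.9988, 0): ad − bc = (0.04928)(0) − (0)(0.9988) = 0, so the state is separable.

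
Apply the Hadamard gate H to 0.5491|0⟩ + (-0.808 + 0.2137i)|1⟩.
(-0.1831 + 0.1511i)|0⟩ + (0.9596 - 0.1511i)|1⟩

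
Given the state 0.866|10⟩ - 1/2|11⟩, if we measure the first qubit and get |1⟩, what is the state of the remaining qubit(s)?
0.866|0⟩ - 0.5|1⟩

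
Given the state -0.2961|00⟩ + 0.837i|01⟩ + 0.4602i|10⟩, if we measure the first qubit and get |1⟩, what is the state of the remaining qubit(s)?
i|0⟩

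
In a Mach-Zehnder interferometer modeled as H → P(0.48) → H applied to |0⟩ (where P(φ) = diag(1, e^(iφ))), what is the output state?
(0.9435 + 0.2309i)|0⟩ + (0.0565 - 0.2309i)|1⟩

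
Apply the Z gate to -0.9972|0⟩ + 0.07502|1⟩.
-0.9972|0⟩ - 0.07502|1⟩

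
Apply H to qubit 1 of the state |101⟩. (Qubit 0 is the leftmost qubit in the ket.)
1/√2|101⟩ + 1/√2|111⟩

H on qubit 1 mixes each pair of kets that differ only in qubit 1: amplitudes (a, b) of (|…0…⟩, |…1…⟩) become ((a + b)/√2, (a − b)/√2). Kets absent from the input have amplitude 0.
(|101⟩, |111⟩): (a, b) = (1, 0) → (1/√2, 1/√2)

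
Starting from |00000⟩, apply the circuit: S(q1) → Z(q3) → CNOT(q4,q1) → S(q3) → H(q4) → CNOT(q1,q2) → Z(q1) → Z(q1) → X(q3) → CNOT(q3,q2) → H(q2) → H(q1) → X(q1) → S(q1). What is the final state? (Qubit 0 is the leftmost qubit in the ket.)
1/√8|00010⟩ + 1/√8|00011⟩ - 1/√8|00110⟩ - 1/√8|00111⟩ + (1/√8)i|01010⟩ + (1/√8)i|01011⟩ - (1/√8)i|01110⟩ - (1/√8)i|01111⟩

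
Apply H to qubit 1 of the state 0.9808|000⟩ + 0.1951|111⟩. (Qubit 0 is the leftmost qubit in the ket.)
0.6935|000⟩ + 0.6935|010⟩ + 0.138|101⟩ - 0.138|111⟩

H on qubit 1 mixes each pair of kets that differ only in qubit 1: amplitudes (a, b) of (|…0…⟩, |…1…⟩) become ((a + b)/√2, (a − b)/√2). Kets absent from the input have amplitude 0.
(|000⟩, |010⟩): (a, b) = (0.9808, 0) → (0.6935, 0.6935)
(|101⟩, |111⟩): (a, b) = (0, 0.1951) → (0.138, -0.138)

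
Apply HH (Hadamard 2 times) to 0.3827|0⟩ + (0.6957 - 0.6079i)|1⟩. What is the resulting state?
0.3827|0⟩ + (0.6957 - 0.6079i)|1⟩

H² = I, so an even number of Hadamards cancels: H^2 = I and the state is unchanged.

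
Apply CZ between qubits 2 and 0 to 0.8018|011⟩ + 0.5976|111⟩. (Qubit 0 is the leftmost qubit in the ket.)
0.8018|011⟩ - 0.5976|111⟩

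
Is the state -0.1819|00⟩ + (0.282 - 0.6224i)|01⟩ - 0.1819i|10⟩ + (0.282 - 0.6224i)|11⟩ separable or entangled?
Entangled

Writing the state as a|00⟩ + b|01⟩ + c|10⟩ + d|11⟩, it is a product state iff ad − bc = 0.
Here (a, b, c, d) = (-0.1819, (0.282 - 0.6224i), -0.1819i, (0.282 - 0.6224i)): ad − bc = (-0.1819)(0.282 - 0.6224i) − (0.282 - 0.6224i)(-0.1819i) = (0.06192 + 0.1645i) ≠ 0, so the state is entangled.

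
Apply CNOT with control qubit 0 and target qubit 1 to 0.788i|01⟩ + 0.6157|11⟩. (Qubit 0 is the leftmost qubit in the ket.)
0.788i|01⟩ + 0.6157|10⟩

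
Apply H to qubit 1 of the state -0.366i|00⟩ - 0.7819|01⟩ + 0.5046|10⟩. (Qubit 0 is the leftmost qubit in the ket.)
(-0.5529 - 0.2588i)|00⟩ + (0.5529 - 0.2588i)|01⟩ + 0.3568|10⟩ + 0.3568|11⟩

H on qubit 1 mixes each pair of kets that differ only in qubit 1: amplitudes (a, b) of (|…0…⟩, |…1…⟩) become ((a + b)/√2, (a − b)/√2). Kets absent from the input have amplitude 0.
(|00⟩, |01⟩): (a, b) = (-0.366i, -0.7819) → ((-0.5529 - 0.2588i), (0.5529 - 0.2588i))
(|10⟩, |11⟩): (a, b) = (0.5046, 0) → (0.3568, 0.3568)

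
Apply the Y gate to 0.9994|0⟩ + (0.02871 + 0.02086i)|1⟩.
(0.02086 - 0.02871i)|0⟩ + 0.9994i|1⟩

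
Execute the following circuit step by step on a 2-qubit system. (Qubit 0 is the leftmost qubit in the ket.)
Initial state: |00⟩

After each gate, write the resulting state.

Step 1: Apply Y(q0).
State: i|10⟩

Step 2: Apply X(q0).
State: i|00⟩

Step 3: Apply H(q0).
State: (1/√2)i|00⟩ + (1/√2)i|10⟩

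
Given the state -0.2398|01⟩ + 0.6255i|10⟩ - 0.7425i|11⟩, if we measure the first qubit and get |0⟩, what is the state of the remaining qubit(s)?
-|1⟩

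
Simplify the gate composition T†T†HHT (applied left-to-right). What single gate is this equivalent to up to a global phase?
T†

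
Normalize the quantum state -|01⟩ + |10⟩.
-1/√2|01⟩ + 1/√2|10⟩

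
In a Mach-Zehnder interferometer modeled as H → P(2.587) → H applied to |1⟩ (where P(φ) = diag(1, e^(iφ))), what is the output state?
(0.9251 - 0.2633i)|0⟩ + (0.07494 + 0.2633i)|1⟩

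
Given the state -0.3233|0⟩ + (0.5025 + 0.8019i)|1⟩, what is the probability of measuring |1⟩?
0.8955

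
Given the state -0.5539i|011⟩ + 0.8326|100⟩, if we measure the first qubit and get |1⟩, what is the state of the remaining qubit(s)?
|00⟩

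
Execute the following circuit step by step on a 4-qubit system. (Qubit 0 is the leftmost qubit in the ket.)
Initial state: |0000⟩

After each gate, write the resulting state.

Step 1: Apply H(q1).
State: 1/√2|0000⟩ + 1/√2|0100⟩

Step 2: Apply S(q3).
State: 1/√2|0000⟩ + 1/√2|0100⟩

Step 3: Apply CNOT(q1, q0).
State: 1/√2|0000⟩ + 1/√2|1100⟩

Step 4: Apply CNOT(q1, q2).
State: 1/√2|0000⟩ + 1/√2|1110⟩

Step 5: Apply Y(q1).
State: (1/√2)i|0100⟩ - (1/√2)i|1010⟩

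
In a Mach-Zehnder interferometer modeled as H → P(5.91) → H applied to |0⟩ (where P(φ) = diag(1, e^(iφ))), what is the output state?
(0.9656 - 0.1823i)|0⟩ + (0.03441 + 0.1823i)|1⟩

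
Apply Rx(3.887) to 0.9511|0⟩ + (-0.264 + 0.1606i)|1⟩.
(-0.1968 + 0.2459i)|0⟩ + (0.09613 - 0.9443i)|1⟩

Rx(3.887) = [[cos(θ/2), −i·sin(θ/2)], [−i·sin(θ/2), cos(θ/2)]]; θ = 3.887, cos(θ/2) ≈ -0.364135, sin(θ/2) ≈ 0.931346.
With a = amp(|0⟩) = 0.9511 and b = amp(|1⟩) = (-0.264 + 0.1606i):
new amp(|0⟩) = (-0.364135)·a + (-0.931346i)·b = (-0.1968 + 0.2459i)
new amp(|1⟩) = (-0.931346i)·a + (-0.364135)·b = (0.09613 - 0.9443i)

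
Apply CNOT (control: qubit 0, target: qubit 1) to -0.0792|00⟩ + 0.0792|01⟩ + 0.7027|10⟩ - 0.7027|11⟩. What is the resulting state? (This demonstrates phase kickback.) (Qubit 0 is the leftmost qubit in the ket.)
-0.0792|00⟩ + 0.0792|01⟩ - 0.7027|10⟩ + 0.7027|11⟩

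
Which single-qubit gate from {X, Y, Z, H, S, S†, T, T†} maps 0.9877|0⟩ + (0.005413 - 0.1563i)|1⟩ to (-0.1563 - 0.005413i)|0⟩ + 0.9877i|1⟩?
Y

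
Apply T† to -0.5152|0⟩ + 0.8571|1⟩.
-0.5152|0⟩ + (0.6061 - 0.6061i)|1⟩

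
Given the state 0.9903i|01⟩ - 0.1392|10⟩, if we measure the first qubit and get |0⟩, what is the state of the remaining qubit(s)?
i|1⟩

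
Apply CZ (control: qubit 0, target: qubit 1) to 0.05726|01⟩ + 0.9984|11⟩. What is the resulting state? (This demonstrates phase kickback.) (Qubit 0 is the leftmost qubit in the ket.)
0.05726|01⟩ - 0.9984|11⟩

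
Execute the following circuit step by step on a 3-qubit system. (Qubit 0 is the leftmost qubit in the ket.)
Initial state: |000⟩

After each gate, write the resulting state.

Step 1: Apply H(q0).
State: 1/√2|000⟩ + 1/√2|100⟩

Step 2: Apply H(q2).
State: 1/2|000⟩ + 1/2|001⟩ + 1/2|100⟩ + 1/2|101⟩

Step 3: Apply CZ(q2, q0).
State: 1/2|000⟩ + 1/2|001⟩ + 1/2|100⟩ - 1/2|101⟩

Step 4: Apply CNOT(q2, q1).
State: 1/2|000⟩ + 1/2|011⟩ + 1/2|100⟩ - 1/2|111⟩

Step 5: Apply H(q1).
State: 1/√8|000⟩ + 1/√8|001⟩ + 1/√8|010⟩ - 1/√8|011⟩ + 1/√8|100⟩ - 1/√8|101⟩ + 1/√8|110⟩ + 1/√8|111⟩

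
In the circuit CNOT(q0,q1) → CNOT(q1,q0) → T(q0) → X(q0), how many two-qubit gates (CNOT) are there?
2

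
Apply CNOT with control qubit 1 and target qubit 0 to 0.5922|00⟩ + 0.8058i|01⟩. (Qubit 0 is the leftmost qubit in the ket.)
0.5922|00⟩ + 0.8058i|11⟩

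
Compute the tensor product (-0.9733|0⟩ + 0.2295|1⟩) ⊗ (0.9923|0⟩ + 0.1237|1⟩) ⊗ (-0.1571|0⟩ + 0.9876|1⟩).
0.1517|000⟩ - 0.9538|001⟩ + 0.01891|010⟩ - 0.1189|011⟩ - 0.03578|100⟩ + 0.2249|101⟩ - 0.00446|110⟩ + 0.02804|111⟩

amp(|b₁b₂…⟩) = product of the factor amplitudes for bits b₁, b₂, …; only kets whose every factor amplitude is nonzero survive.
|000⟩: (-0.9733)(0.9923)(-0.1571) = 0.1517
|001⟩: (-0.9733)(0.9923)(0.9876) = -0.9538
|010⟩: (-0.9733)(0.1237)(-0.1571) = 0.01891
|011⟩: (-0.9733)(0.1237)(0.9876) = -0.1189
|100⟩: (0.2295)(0.9923)(-0.1571) = -0.03578
|101⟩: (0.2295)(0.9923)(0.9876) = 0.2249
|110⟩: (0.2295)(0.1237)(-0.1571) = -0.00446
|111⟩: (0.2295)(0.1237)(0.9876) = 0.02804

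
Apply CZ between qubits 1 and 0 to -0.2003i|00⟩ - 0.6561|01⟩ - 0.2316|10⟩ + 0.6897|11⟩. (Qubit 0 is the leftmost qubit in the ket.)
-0.2003i|00⟩ - 0.6561|01⟩ - 0.2316|10⟩ - 0.6897|11⟩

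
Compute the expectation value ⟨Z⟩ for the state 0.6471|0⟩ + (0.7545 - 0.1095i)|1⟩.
-0.1625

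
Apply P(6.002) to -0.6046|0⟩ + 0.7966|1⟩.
-0.6046|0⟩ + (0.7653 - 0.2211i)|1⟩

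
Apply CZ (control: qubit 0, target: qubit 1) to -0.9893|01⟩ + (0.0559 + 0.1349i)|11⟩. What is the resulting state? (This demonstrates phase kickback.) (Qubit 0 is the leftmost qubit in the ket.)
-0.9893|01⟩ + (-0.0559 - 0.1349i)|11⟩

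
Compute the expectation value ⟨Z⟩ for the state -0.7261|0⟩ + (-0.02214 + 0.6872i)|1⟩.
0.05449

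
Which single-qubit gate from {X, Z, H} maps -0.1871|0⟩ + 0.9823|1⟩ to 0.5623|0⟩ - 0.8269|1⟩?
H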